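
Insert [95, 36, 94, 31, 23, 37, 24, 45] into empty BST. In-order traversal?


Insert 95: root
Insert 36: L from 95
Insert 94: L from 95 -> R from 36
Insert 31: L from 95 -> L from 36
Insert 23: L from 95 -> L from 36 -> L from 31
Insert 37: L from 95 -> R from 36 -> L from 94
Insert 24: L from 95 -> L from 36 -> L from 31 -> R from 23
Insert 45: L from 95 -> R from 36 -> L from 94 -> R from 37

In-order: [23, 24, 31, 36, 37, 45, 94, 95]


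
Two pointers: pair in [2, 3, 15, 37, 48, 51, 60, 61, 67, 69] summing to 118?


lo=0(2)+hi=9(69)=71
lo=1(3)+hi=9(69)=72
lo=2(15)+hi=9(69)=84
lo=3(37)+hi=9(69)=106
lo=4(48)+hi=9(69)=117
lo=5(51)+hi=9(69)=120
lo=5(51)+hi=8(67)=118

Yes: 51+67=118


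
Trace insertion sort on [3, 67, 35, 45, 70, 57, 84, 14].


Initial: [3, 67, 35, 45, 70, 57, 84, 14]
Insert 67: [3, 67, 35, 45, 70, 57, 84, 14]
Insert 35: [3, 35, 67, 45, 70, 57, 84, 14]
Insert 45: [3, 35, 45, 67, 70, 57, 84, 14]
Insert 70: [3, 35, 45, 67, 70, 57, 84, 14]
Insert 57: [3, 35, 45, 57, 67, 70, 84, 14]
Insert 84: [3, 35, 45, 57, 67, 70, 84, 14]
Insert 14: [3, 14, 35, 45, 57, 67, 70, 84]

Sorted: [3, 14, 35, 45, 57, 67, 70, 84]


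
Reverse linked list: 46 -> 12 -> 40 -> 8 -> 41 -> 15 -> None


Step 1: curr=46, set curr.next=prev(None) | reversed so far: 46
Step 2: curr=12, set curr.next=prev(46) | reversed so far: 12 -> 46
Step 3: curr=40, set curr.next=prev(12) | reversed so far: 40 -> 12 -> 46
Step 4: curr=8, set curr.next=prev(40) | reversed so far: 8 -> 40 -> 12 -> 46
Step 5: curr=41, set curr.next=prev(8) | reversed so far: 41 -> 8 -> 40 -> 12 -> 46
Step 6: curr=15, set curr.next=prev(41) | reversed so far: 15 -> 41 -> 8 -> 40 -> 12 -> 46

15 -> 41 -> 8 -> 40 -> 12 -> 46 -> None


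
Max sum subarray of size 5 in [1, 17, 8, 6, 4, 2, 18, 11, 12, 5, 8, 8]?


[0:5]: 36
[1:6]: 37
[2:7]: 38
[3:8]: 41
[4:9]: 47
[5:10]: 48
[6:11]: 54
[7:12]: 44

Max: 54 at [6:11]


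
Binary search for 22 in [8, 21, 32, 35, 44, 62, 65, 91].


Step 1: lo=0, hi=7, mid=3, val=35
Step 2: lo=0, hi=2, mid=1, val=21
Step 3: lo=2, hi=2, mid=2, val=32

Not found


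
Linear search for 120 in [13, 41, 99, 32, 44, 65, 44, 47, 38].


i=0: 13!=120
i=1: 41!=120
i=2: 99!=120
i=3: 32!=120
i=4: 44!=120
i=5: 65!=120
i=6: 44!=120
i=7: 47!=120
i=8: 38!=120

Not found, 9 comps


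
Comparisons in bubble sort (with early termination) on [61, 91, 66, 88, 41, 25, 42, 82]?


Algorithm: bubble sort (with early termination)
Input: [61, 91, 66, 88, 41, 25, 42, 82]
Sorted: [25, 41, 42, 61, 66, 82, 88, 91]

27


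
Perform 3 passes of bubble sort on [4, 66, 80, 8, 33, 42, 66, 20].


Initial: [4, 66, 80, 8, 33, 42, 66, 20]
Pass 1: [4, 66, 8, 33, 42, 66, 20, 80] (5 swaps)
Pass 2: [4, 8, 33, 42, 66, 20, 66, 80] (4 swaps)
Pass 3: [4, 8, 33, 42, 20, 66, 66, 80] (1 swaps)

After 3 passes: [4, 8, 33, 42, 20, 66, 66, 80]


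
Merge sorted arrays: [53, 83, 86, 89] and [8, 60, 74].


Take 8 from B
Take 53 from A
Take 60 from B
Take 74 from B

Merged: [8, 53, 60, 74, 83, 86, 89]


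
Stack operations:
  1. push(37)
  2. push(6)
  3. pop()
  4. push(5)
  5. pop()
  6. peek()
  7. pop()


push(37) -> [37]
push(6) -> [37, 6]
pop()->6, [37]
push(5) -> [37, 5]
pop()->5, [37]
peek()->37
pop()->37, []

Final stack: []


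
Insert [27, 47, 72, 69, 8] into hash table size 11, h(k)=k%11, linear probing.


Insert 27: h=5 -> slot 5
Insert 47: h=3 -> slot 3
Insert 72: h=6 -> slot 6
Insert 69: h=3, 1 probes -> slot 4
Insert 8: h=8 -> slot 8

Table: [None, None, None, 47, 69, 27, 72, None, 8, None, None]


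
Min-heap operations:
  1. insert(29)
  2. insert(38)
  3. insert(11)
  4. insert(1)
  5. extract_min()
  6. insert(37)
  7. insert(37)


insert(29) -> [29]
insert(38) -> [29, 38]
insert(11) -> [11, 38, 29]
insert(1) -> [1, 11, 29, 38]
extract_min()->1, [11, 38, 29]
insert(37) -> [11, 37, 29, 38]
insert(37) -> [11, 37, 29, 38, 37]

Final heap: [11, 37, 29, 38, 37]


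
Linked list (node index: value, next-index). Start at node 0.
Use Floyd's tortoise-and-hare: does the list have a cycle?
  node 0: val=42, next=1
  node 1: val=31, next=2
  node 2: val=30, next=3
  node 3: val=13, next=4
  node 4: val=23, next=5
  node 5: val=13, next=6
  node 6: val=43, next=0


Floyd's tortoise (slow, +1) and hare (fast, +2):
  init: slow=0, fast=0
  step 1: slow=1, fast=2
  step 2: slow=2, fast=4
  step 3: slow=3, fast=6
  step 4: slow=4, fast=1
  step 5: slow=5, fast=3
  step 6: slow=6, fast=5
  step 7: slow=0, fast=0
  slow == fast at node 0: cycle detected

Cycle: yes


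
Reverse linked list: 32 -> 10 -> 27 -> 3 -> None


Step 1: curr=32, set curr.next=prev(None) | reversed so far: 32
Step 2: curr=10, set curr.next=prev(32) | reversed so far: 10 -> 32
Step 3: curr=27, set curr.next=prev(10) | reversed so far: 27 -> 10 -> 32
Step 4: curr=3, set curr.next=prev(27) | reversed so far: 3 -> 27 -> 10 -> 32

3 -> 27 -> 10 -> 32 -> None


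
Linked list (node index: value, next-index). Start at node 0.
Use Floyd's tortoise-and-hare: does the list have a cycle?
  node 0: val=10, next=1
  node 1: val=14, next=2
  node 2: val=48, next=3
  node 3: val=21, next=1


Floyd's tortoise (slow, +1) and hare (fast, +2):
  init: slow=0, fast=0
  step 1: slow=1, fast=2
  step 2: slow=2, fast=1
  step 3: slow=3, fast=3
  slow == fast at node 3: cycle detected

Cycle: yes


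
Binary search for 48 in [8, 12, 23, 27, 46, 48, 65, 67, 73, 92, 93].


Step 1: lo=0, hi=10, mid=5, val=48

Found at index 5


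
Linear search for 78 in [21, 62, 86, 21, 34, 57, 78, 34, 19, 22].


i=0: 21!=78
i=1: 62!=78
i=2: 86!=78
i=3: 21!=78
i=4: 34!=78
i=5: 57!=78
i=6: 78==78 found!

Found at 6, 7 comps


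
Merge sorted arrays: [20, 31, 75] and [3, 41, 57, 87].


Take 3 from B
Take 20 from A
Take 31 from A
Take 41 from B
Take 57 from B
Take 75 from A

Merged: [3, 20, 31, 41, 57, 75, 87]


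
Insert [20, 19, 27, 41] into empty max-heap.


Insert 20: [20]
Insert 19: [20, 19]
Insert 27: [27, 19, 20]
Insert 41: [41, 27, 20, 19]

Final heap: [41, 27, 20, 19]


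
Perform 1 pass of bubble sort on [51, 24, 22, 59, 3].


Initial: [51, 24, 22, 59, 3]
Pass 1: [24, 22, 51, 3, 59] (3 swaps)

After 1 pass: [24, 22, 51, 3, 59]


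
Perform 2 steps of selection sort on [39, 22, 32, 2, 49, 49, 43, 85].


Initial: [39, 22, 32, 2, 49, 49, 43, 85]
Step 1: min=2 at 3
  Swap: [2, 22, 32, 39, 49, 49, 43, 85]
Step 2: min=22 at 1
  Swap: [2, 22, 32, 39, 49, 49, 43, 85]

After 2 steps: [2, 22, 32, 39, 49, 49, 43, 85]


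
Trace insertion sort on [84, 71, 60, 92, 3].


Initial: [84, 71, 60, 92, 3]
Insert 71: [71, 84, 60, 92, 3]
Insert 60: [60, 71, 84, 92, 3]
Insert 92: [60, 71, 84, 92, 3]
Insert 3: [3, 60, 71, 84, 92]

Sorted: [3, 60, 71, 84, 92]


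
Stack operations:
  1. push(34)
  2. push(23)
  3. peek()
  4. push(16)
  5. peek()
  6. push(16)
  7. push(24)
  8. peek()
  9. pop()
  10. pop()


push(34) -> [34]
push(23) -> [34, 23]
peek()->23
push(16) -> [34, 23, 16]
peek()->16
push(16) -> [34, 23, 16, 16]
push(24) -> [34, 23, 16, 16, 24]
peek()->24
pop()->24, [34, 23, 16, 16]
pop()->16, [34, 23, 16]

Final stack: [34, 23, 16]


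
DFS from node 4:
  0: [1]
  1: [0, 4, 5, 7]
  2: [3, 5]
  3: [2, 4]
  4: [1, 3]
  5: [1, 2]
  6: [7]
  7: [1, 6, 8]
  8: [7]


Visit 4, push [3, 1]
Visit 1, push [7, 5, 0]
Visit 0, push []
Visit 5, push [2]
Visit 2, push [3]
Visit 3, push []
Visit 7, push [8, 6]
Visit 6, push []
Visit 8, push []

DFS order: [4, 1, 0, 5, 2, 3, 7, 6, 8]


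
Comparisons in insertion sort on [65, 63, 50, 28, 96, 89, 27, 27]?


Algorithm: insertion sort
Input: [65, 63, 50, 28, 96, 89, 27, 27]
Sorted: [27, 27, 28, 50, 63, 65, 89, 96]

22


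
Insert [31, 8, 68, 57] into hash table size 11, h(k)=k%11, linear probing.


Insert 31: h=9 -> slot 9
Insert 8: h=8 -> slot 8
Insert 68: h=2 -> slot 2
Insert 57: h=2, 1 probes -> slot 3

Table: [None, None, 68, 57, None, None, None, None, 8, 31, None]


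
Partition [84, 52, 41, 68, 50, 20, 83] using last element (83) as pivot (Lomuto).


Pivot: 83
  52 <= 83: swap -> [52, 84, 41, 68, 50, 20, 83]
  41 <= 83: swap -> [52, 41, 84, 68, 50, 20, 83]
  68 <= 83: swap -> [52, 41, 68, 84, 50, 20, 83]
  50 <= 83: swap -> [52, 41, 68, 50, 84, 20, 83]
  20 <= 83: swap -> [52, 41, 68, 50, 20, 84, 83]
Place pivot at 5: [52, 41, 68, 50, 20, 83, 84]

Partitioned: [52, 41, 68, 50, 20, 83, 84]


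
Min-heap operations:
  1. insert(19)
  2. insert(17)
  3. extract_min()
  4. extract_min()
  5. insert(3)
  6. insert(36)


insert(19) -> [19]
insert(17) -> [17, 19]
extract_min()->17, [19]
extract_min()->19, []
insert(3) -> [3]
insert(36) -> [3, 36]

Final heap: [3, 36]


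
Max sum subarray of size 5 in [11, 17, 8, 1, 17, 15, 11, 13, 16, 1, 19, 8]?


[0:5]: 54
[1:6]: 58
[2:7]: 52
[3:8]: 57
[4:9]: 72
[5:10]: 56
[6:11]: 60
[7:12]: 57

Max: 72 at [4:9]


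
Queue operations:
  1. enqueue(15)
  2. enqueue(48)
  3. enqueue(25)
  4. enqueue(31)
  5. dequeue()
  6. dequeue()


enqueue(15) -> [15]
enqueue(48) -> [15, 48]
enqueue(25) -> [15, 48, 25]
enqueue(31) -> [15, 48, 25, 31]
dequeue()->15, [48, 25, 31]
dequeue()->48, [25, 31]

Final queue: [25, 31]


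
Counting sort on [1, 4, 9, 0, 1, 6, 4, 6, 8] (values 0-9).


Input: [1, 4, 9, 0, 1, 6, 4, 6, 8]
Counts: [1, 2, 0, 0, 2, 0, 2, 0, 1, 1]

Sorted: [0, 1, 1, 4, 4, 6, 6, 8, 9]


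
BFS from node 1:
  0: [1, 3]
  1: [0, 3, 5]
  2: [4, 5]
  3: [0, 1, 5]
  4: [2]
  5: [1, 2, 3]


Visit 1, enqueue [0, 3, 5]
Visit 0, enqueue []
Visit 3, enqueue []
Visit 5, enqueue [2]
Visit 2, enqueue [4]
Visit 4, enqueue []

BFS order: [1, 0, 3, 5, 2, 4]


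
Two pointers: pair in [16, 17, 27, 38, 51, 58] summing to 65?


lo=0(16)+hi=5(58)=74
lo=0(16)+hi=4(51)=67
lo=0(16)+hi=3(38)=54
lo=1(17)+hi=3(38)=55
lo=2(27)+hi=3(38)=65

Yes: 27+38=65


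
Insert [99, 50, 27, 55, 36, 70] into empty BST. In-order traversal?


Insert 99: root
Insert 50: L from 99
Insert 27: L from 99 -> L from 50
Insert 55: L from 99 -> R from 50
Insert 36: L from 99 -> L from 50 -> R from 27
Insert 70: L from 99 -> R from 50 -> R from 55

In-order: [27, 36, 50, 55, 70, 99]


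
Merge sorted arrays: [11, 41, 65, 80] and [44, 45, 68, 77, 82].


Take 11 from A
Take 41 from A
Take 44 from B
Take 45 from B
Take 65 from A
Take 68 from B
Take 77 from B
Take 80 from A

Merged: [11, 41, 44, 45, 65, 68, 77, 80, 82]


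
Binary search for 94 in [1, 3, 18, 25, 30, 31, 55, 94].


Step 1: lo=0, hi=7, mid=3, val=25
Step 2: lo=4, hi=7, mid=5, val=31
Step 3: lo=6, hi=7, mid=6, val=55
Step 4: lo=7, hi=7, mid=7, val=94

Found at index 7


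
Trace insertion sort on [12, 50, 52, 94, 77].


Initial: [12, 50, 52, 94, 77]
Insert 50: [12, 50, 52, 94, 77]
Insert 52: [12, 50, 52, 94, 77]
Insert 94: [12, 50, 52, 94, 77]
Insert 77: [12, 50, 52, 77, 94]

Sorted: [12, 50, 52, 77, 94]


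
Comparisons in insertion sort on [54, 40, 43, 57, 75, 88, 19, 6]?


Algorithm: insertion sort
Input: [54, 40, 43, 57, 75, 88, 19, 6]
Sorted: [6, 19, 40, 43, 54, 57, 75, 88]

19


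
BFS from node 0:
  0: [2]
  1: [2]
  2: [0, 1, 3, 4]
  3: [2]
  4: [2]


Visit 0, enqueue [2]
Visit 2, enqueue [1, 3, 4]
Visit 1, enqueue []
Visit 3, enqueue []
Visit 4, enqueue []

BFS order: [0, 2, 1, 3, 4]


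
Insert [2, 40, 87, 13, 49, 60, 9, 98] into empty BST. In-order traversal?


Insert 2: root
Insert 40: R from 2
Insert 87: R from 2 -> R from 40
Insert 13: R from 2 -> L from 40
Insert 49: R from 2 -> R from 40 -> L from 87
Insert 60: R from 2 -> R from 40 -> L from 87 -> R from 49
Insert 9: R from 2 -> L from 40 -> L from 13
Insert 98: R from 2 -> R from 40 -> R from 87

In-order: [2, 9, 13, 40, 49, 60, 87, 98]


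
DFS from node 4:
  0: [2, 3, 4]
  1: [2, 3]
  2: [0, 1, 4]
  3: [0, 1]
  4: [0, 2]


Visit 4, push [2, 0]
Visit 0, push [3, 2]
Visit 2, push [1]
Visit 1, push [3]
Visit 3, push []

DFS order: [4, 0, 2, 1, 3]


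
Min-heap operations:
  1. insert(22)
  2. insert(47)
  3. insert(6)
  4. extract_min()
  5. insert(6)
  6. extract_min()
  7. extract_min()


insert(22) -> [22]
insert(47) -> [22, 47]
insert(6) -> [6, 47, 22]
extract_min()->6, [22, 47]
insert(6) -> [6, 47, 22]
extract_min()->6, [22, 47]
extract_min()->22, [47]

Final heap: [47]


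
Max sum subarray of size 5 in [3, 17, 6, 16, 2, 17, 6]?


[0:5]: 44
[1:6]: 58
[2:7]: 47

Max: 58 at [1:6]


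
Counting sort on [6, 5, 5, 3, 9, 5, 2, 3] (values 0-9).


Input: [6, 5, 5, 3, 9, 5, 2, 3]
Counts: [0, 0, 1, 2, 0, 3, 1, 0, 0, 1]

Sorted: [2, 3, 3, 5, 5, 5, 6, 9]


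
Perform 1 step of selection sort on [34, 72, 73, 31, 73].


Initial: [34, 72, 73, 31, 73]
Step 1: min=31 at 3
  Swap: [31, 72, 73, 34, 73]

After 1 step: [31, 72, 73, 34, 73]


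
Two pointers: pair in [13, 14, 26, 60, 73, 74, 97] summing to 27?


lo=0(13)+hi=6(97)=110
lo=0(13)+hi=5(74)=87
lo=0(13)+hi=4(73)=86
lo=0(13)+hi=3(60)=73
lo=0(13)+hi=2(26)=39
lo=0(13)+hi=1(14)=27

Yes: 13+14=27


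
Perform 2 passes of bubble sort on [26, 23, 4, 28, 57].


Initial: [26, 23, 4, 28, 57]
Pass 1: [23, 4, 26, 28, 57] (2 swaps)
Pass 2: [4, 23, 26, 28, 57] (1 swaps)

After 2 passes: [4, 23, 26, 28, 57]


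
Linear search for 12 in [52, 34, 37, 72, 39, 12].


i=0: 52!=12
i=1: 34!=12
i=2: 37!=12
i=3: 72!=12
i=4: 39!=12
i=5: 12==12 found!

Found at 5, 6 comps


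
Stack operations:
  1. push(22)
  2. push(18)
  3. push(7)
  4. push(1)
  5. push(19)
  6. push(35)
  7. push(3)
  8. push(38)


push(22) -> [22]
push(18) -> [22, 18]
push(7) -> [22, 18, 7]
push(1) -> [22, 18, 7, 1]
push(19) -> [22, 18, 7, 1, 19]
push(35) -> [22, 18, 7, 1, 19, 35]
push(3) -> [22, 18, 7, 1, 19, 35, 3]
push(38) -> [22, 18, 7, 1, 19, 35, 3, 38]

Final stack: [22, 18, 7, 1, 19, 35, 3, 38]


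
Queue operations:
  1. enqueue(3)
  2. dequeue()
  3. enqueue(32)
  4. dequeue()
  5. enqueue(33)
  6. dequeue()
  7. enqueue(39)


enqueue(3) -> [3]
dequeue()->3, []
enqueue(32) -> [32]
dequeue()->32, []
enqueue(33) -> [33]
dequeue()->33, []
enqueue(39) -> [39]

Final queue: [39]


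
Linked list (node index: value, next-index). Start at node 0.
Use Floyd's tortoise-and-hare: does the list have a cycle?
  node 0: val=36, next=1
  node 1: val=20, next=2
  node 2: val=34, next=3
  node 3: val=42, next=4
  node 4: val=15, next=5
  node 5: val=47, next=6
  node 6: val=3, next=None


Floyd's tortoise (slow, +1) and hare (fast, +2):
  init: slow=0, fast=0
  step 1: slow=1, fast=2
  step 2: slow=2, fast=4
  step 3: slow=3, fast=6
  step 4: fast -> None, no cycle

Cycle: no


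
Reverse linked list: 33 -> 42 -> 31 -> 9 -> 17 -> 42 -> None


Step 1: curr=33, set curr.next=prev(None) | reversed so far: 33
Step 2: curr=42, set curr.next=prev(33) | reversed so far: 42 -> 33
Step 3: curr=31, set curr.next=prev(42) | reversed so far: 31 -> 42 -> 33
Step 4: curr=9, set curr.next=prev(31) | reversed so far: 9 -> 31 -> 42 -> 33
Step 5: curr=17, set curr.next=prev(9) | reversed so far: 17 -> 9 -> 31 -> 42 -> 33
Step 6: curr=42, set curr.next=prev(17) | reversed so far: 42 -> 17 -> 9 -> 31 -> 42 -> 33

42 -> 17 -> 9 -> 31 -> 42 -> 33 -> None


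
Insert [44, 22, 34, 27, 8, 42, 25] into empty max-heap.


Insert 44: [44]
Insert 22: [44, 22]
Insert 34: [44, 22, 34]
Insert 27: [44, 27, 34, 22]
Insert 8: [44, 27, 34, 22, 8]
Insert 42: [44, 27, 42, 22, 8, 34]
Insert 25: [44, 27, 42, 22, 8, 34, 25]

Final heap: [44, 27, 42, 22, 8, 34, 25]


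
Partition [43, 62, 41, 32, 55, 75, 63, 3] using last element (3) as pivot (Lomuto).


Pivot: 3
Place pivot at 0: [3, 62, 41, 32, 55, 75, 63, 43]

Partitioned: [3, 62, 41, 32, 55, 75, 63, 43]


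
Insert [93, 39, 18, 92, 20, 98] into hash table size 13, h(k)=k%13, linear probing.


Insert 93: h=2 -> slot 2
Insert 39: h=0 -> slot 0
Insert 18: h=5 -> slot 5
Insert 92: h=1 -> slot 1
Insert 20: h=7 -> slot 7
Insert 98: h=7, 1 probes -> slot 8

Table: [39, 92, 93, None, None, 18, None, 20, 98, None, None, None, None]


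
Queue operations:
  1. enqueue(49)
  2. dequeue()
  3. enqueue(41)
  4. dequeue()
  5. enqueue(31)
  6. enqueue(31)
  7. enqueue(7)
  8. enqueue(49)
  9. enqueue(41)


enqueue(49) -> [49]
dequeue()->49, []
enqueue(41) -> [41]
dequeue()->41, []
enqueue(31) -> [31]
enqueue(31) -> [31, 31]
enqueue(7) -> [31, 31, 7]
enqueue(49) -> [31, 31, 7, 49]
enqueue(41) -> [31, 31, 7, 49, 41]

Final queue: [31, 31, 7, 49, 41]


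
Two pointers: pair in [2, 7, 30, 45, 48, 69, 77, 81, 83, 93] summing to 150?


lo=0(2)+hi=9(93)=95
lo=1(7)+hi=9(93)=100
lo=2(30)+hi=9(93)=123
lo=3(45)+hi=9(93)=138
lo=4(48)+hi=9(93)=141
lo=5(69)+hi=9(93)=162
lo=5(69)+hi=8(83)=152
lo=5(69)+hi=7(81)=150

Yes: 69+81=150


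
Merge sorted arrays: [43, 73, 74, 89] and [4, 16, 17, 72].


Take 4 from B
Take 16 from B
Take 17 from B
Take 43 from A
Take 72 from B

Merged: [4, 16, 17, 43, 72, 73, 74, 89]


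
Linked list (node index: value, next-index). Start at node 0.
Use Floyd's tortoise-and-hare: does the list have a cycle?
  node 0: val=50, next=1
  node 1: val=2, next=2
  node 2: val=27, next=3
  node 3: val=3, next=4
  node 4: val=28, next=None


Floyd's tortoise (slow, +1) and hare (fast, +2):
  init: slow=0, fast=0
  step 1: slow=1, fast=2
  step 2: slow=2, fast=4
  step 3: fast -> None, no cycle

Cycle: no


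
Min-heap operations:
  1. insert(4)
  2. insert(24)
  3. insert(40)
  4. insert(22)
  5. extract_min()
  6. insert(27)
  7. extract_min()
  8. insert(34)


insert(4) -> [4]
insert(24) -> [4, 24]
insert(40) -> [4, 24, 40]
insert(22) -> [4, 22, 40, 24]
extract_min()->4, [22, 24, 40]
insert(27) -> [22, 24, 40, 27]
extract_min()->22, [24, 27, 40]
insert(34) -> [24, 27, 40, 34]

Final heap: [24, 27, 40, 34]


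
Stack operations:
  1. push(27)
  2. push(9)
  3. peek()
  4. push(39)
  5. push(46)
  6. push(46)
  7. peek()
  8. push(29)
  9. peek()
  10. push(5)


push(27) -> [27]
push(9) -> [27, 9]
peek()->9
push(39) -> [27, 9, 39]
push(46) -> [27, 9, 39, 46]
push(46) -> [27, 9, 39, 46, 46]
peek()->46
push(29) -> [27, 9, 39, 46, 46, 29]
peek()->29
push(5) -> [27, 9, 39, 46, 46, 29, 5]

Final stack: [27, 9, 39, 46, 46, 29, 5]


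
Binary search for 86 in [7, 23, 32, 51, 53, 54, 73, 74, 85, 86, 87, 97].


Step 1: lo=0, hi=11, mid=5, val=54
Step 2: lo=6, hi=11, mid=8, val=85
Step 3: lo=9, hi=11, mid=10, val=87
Step 4: lo=9, hi=9, mid=9, val=86

Found at index 9


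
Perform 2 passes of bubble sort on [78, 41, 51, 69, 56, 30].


Initial: [78, 41, 51, 69, 56, 30]
Pass 1: [41, 51, 69, 56, 30, 78] (5 swaps)
Pass 2: [41, 51, 56, 30, 69, 78] (2 swaps)

After 2 passes: [41, 51, 56, 30, 69, 78]


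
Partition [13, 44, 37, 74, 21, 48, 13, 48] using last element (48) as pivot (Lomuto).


Pivot: 48
  13 <= 48: advance i (no swap)
  44 <= 48: advance i (no swap)
  37 <= 48: advance i (no swap)
  21 <= 48: swap -> [13, 44, 37, 21, 74, 48, 13, 48]
  48 <= 48: swap -> [13, 44, 37, 21, 48, 74, 13, 48]
  13 <= 48: swap -> [13, 44, 37, 21, 48, 13, 74, 48]
Place pivot at 6: [13, 44, 37, 21, 48, 13, 48, 74]

Partitioned: [13, 44, 37, 21, 48, 13, 48, 74]


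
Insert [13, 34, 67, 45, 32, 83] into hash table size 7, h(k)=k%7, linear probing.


Insert 13: h=6 -> slot 6
Insert 34: h=6, 1 probes -> slot 0
Insert 67: h=4 -> slot 4
Insert 45: h=3 -> slot 3
Insert 32: h=4, 1 probes -> slot 5
Insert 83: h=6, 2 probes -> slot 1

Table: [34, 83, None, 45, 67, 32, 13]


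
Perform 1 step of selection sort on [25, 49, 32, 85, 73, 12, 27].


Initial: [25, 49, 32, 85, 73, 12, 27]
Step 1: min=12 at 5
  Swap: [12, 49, 32, 85, 73, 25, 27]

After 1 step: [12, 49, 32, 85, 73, 25, 27]


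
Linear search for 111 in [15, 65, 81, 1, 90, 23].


i=0: 15!=111
i=1: 65!=111
i=2: 81!=111
i=3: 1!=111
i=4: 90!=111
i=5: 23!=111

Not found, 6 comps


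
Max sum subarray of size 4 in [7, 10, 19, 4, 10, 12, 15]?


[0:4]: 40
[1:5]: 43
[2:6]: 45
[3:7]: 41

Max: 45 at [2:6]


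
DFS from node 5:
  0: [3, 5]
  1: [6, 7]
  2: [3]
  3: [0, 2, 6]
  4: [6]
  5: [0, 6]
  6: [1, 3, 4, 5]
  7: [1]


Visit 5, push [6, 0]
Visit 0, push [3]
Visit 3, push [6, 2]
Visit 2, push []
Visit 6, push [4, 1]
Visit 1, push [7]
Visit 7, push []
Visit 4, push []

DFS order: [5, 0, 3, 2, 6, 1, 7, 4]


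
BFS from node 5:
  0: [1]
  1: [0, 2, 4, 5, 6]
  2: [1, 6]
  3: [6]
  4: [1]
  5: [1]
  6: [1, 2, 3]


Visit 5, enqueue [1]
Visit 1, enqueue [0, 2, 4, 6]
Visit 0, enqueue []
Visit 2, enqueue []
Visit 4, enqueue []
Visit 6, enqueue [3]
Visit 3, enqueue []

BFS order: [5, 1, 0, 2, 4, 6, 3]


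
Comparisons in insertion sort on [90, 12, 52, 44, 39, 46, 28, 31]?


Algorithm: insertion sort
Input: [90, 12, 52, 44, 39, 46, 28, 31]
Sorted: [12, 28, 31, 39, 44, 46, 52, 90]

25


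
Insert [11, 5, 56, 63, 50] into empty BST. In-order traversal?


Insert 11: root
Insert 5: L from 11
Insert 56: R from 11
Insert 63: R from 11 -> R from 56
Insert 50: R from 11 -> L from 56

In-order: [5, 11, 50, 56, 63]


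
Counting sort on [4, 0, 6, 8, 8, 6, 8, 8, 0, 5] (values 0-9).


Input: [4, 0, 6, 8, 8, 6, 8, 8, 0, 5]
Counts: [2, 0, 0, 0, 1, 1, 2, 0, 4, 0]

Sorted: [0, 0, 4, 5, 6, 6, 8, 8, 8, 8]


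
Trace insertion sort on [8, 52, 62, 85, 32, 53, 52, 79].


Initial: [8, 52, 62, 85, 32, 53, 52, 79]
Insert 52: [8, 52, 62, 85, 32, 53, 52, 79]
Insert 62: [8, 52, 62, 85, 32, 53, 52, 79]
Insert 85: [8, 52, 62, 85, 32, 53, 52, 79]
Insert 32: [8, 32, 52, 62, 85, 53, 52, 79]
Insert 53: [8, 32, 52, 53, 62, 85, 52, 79]
Insert 52: [8, 32, 52, 52, 53, 62, 85, 79]
Insert 79: [8, 32, 52, 52, 53, 62, 79, 85]

Sorted: [8, 32, 52, 52, 53, 62, 79, 85]


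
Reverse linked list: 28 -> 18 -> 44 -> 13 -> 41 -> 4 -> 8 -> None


Step 1: curr=28, set curr.next=prev(None) | reversed so far: 28
Step 2: curr=18, set curr.next=prev(28) | reversed so far: 18 -> 28
Step 3: curr=44, set curr.next=prev(18) | reversed so far: 44 -> 18 -> 28
Step 4: curr=13, set curr.next=prev(44) | reversed so far: 13 -> 44 -> 18 -> 28
Step 5: curr=41, set curr.next=prev(13) | reversed so far: 41 -> 13 -> 44 -> 18 -> 28
Step 6: curr=4, set curr.next=prev(41) | reversed so far: 4 -> 41 -> 13 -> 44 -> 18 -> 28
Step 7: curr=8, set curr.next=prev(4) | reversed so far: 8 -> 4 -> 41 -> 13 -> 44 -> 18 -> 28

8 -> 4 -> 41 -> 13 -> 44 -> 18 -> 28 -> None


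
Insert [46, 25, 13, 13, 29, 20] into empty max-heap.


Insert 46: [46]
Insert 25: [46, 25]
Insert 13: [46, 25, 13]
Insert 13: [46, 25, 13, 13]
Insert 29: [46, 29, 13, 13, 25]
Insert 20: [46, 29, 20, 13, 25, 13]

Final heap: [46, 29, 20, 13, 25, 13]


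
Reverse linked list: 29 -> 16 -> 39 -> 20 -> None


Step 1: curr=29, set curr.next=prev(None) | reversed so far: 29
Step 2: curr=16, set curr.next=prev(29) | reversed so far: 16 -> 29
Step 3: curr=39, set curr.next=prev(16) | reversed so far: 39 -> 16 -> 29
Step 4: curr=20, set curr.next=prev(39) | reversed so far: 20 -> 39 -> 16 -> 29

20 -> 39 -> 16 -> 29 -> None


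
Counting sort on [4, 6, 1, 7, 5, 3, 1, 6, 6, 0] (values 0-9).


Input: [4, 6, 1, 7, 5, 3, 1, 6, 6, 0]
Counts: [1, 2, 0, 1, 1, 1, 3, 1, 0, 0]

Sorted: [0, 1, 1, 3, 4, 5, 6, 6, 6, 7]


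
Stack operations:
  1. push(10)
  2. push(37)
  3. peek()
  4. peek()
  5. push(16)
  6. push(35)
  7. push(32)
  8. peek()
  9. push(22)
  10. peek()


push(10) -> [10]
push(37) -> [10, 37]
peek()->37
peek()->37
push(16) -> [10, 37, 16]
push(35) -> [10, 37, 16, 35]
push(32) -> [10, 37, 16, 35, 32]
peek()->32
push(22) -> [10, 37, 16, 35, 32, 22]
peek()->22

Final stack: [10, 37, 16, 35, 32, 22]


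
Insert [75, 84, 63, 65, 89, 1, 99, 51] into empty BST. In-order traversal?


Insert 75: root
Insert 84: R from 75
Insert 63: L from 75
Insert 65: L from 75 -> R from 63
Insert 89: R from 75 -> R from 84
Insert 1: L from 75 -> L from 63
Insert 99: R from 75 -> R from 84 -> R from 89
Insert 51: L from 75 -> L from 63 -> R from 1

In-order: [1, 51, 63, 65, 75, 84, 89, 99]


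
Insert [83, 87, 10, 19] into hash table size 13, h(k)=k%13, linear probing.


Insert 83: h=5 -> slot 5
Insert 87: h=9 -> slot 9
Insert 10: h=10 -> slot 10
Insert 19: h=6 -> slot 6

Table: [None, None, None, None, None, 83, 19, None, None, 87, 10, None, None]


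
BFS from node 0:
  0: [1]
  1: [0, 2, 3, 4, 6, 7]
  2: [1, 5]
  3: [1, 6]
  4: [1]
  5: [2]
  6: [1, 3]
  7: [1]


Visit 0, enqueue [1]
Visit 1, enqueue [2, 3, 4, 6, 7]
Visit 2, enqueue [5]
Visit 3, enqueue []
Visit 4, enqueue []
Visit 6, enqueue []
Visit 7, enqueue []
Visit 5, enqueue []

BFS order: [0, 1, 2, 3, 4, 6, 7, 5]


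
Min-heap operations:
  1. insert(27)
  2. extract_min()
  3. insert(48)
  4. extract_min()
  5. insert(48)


insert(27) -> [27]
extract_min()->27, []
insert(48) -> [48]
extract_min()->48, []
insert(48) -> [48]

Final heap: [48]


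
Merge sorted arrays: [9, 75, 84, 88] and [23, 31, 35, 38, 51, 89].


Take 9 from A
Take 23 from B
Take 31 from B
Take 35 from B
Take 38 from B
Take 51 from B
Take 75 from A
Take 84 from A
Take 88 from A

Merged: [9, 23, 31, 35, 38, 51, 75, 84, 88, 89]


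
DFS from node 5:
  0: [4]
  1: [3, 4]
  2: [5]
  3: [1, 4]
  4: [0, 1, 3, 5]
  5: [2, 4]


Visit 5, push [4, 2]
Visit 2, push []
Visit 4, push [3, 1, 0]
Visit 0, push []
Visit 1, push [3]
Visit 3, push []

DFS order: [5, 2, 4, 0, 1, 3]


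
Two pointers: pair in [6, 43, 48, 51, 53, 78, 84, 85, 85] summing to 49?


lo=0(6)+hi=8(85)=91
lo=0(6)+hi=7(85)=91
lo=0(6)+hi=6(84)=90
lo=0(6)+hi=5(78)=84
lo=0(6)+hi=4(53)=59
lo=0(6)+hi=3(51)=57
lo=0(6)+hi=2(48)=54
lo=0(6)+hi=1(43)=49

Yes: 6+43=49


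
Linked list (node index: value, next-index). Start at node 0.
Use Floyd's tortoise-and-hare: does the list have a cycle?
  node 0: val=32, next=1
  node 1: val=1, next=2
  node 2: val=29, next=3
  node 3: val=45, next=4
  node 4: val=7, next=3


Floyd's tortoise (slow, +1) and hare (fast, +2):
  init: slow=0, fast=0
  step 1: slow=1, fast=2
  step 2: slow=2, fast=4
  step 3: slow=3, fast=4
  step 4: slow=4, fast=4
  slow == fast at node 4: cycle detected

Cycle: yes


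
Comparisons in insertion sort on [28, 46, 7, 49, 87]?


Algorithm: insertion sort
Input: [28, 46, 7, 49, 87]
Sorted: [7, 28, 46, 49, 87]

5


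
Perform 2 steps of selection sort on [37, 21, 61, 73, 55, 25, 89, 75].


Initial: [37, 21, 61, 73, 55, 25, 89, 75]
Step 1: min=21 at 1
  Swap: [21, 37, 61, 73, 55, 25, 89, 75]
Step 2: min=25 at 5
  Swap: [21, 25, 61, 73, 55, 37, 89, 75]

After 2 steps: [21, 25, 61, 73, 55, 37, 89, 75]


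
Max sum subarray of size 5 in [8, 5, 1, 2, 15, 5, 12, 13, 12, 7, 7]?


[0:5]: 31
[1:6]: 28
[2:7]: 35
[3:8]: 47
[4:9]: 57
[5:10]: 49
[6:11]: 51

Max: 57 at [4:9]


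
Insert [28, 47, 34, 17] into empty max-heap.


Insert 28: [28]
Insert 47: [47, 28]
Insert 34: [47, 28, 34]
Insert 17: [47, 28, 34, 17]

Final heap: [47, 28, 34, 17]


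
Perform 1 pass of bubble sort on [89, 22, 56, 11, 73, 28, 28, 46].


Initial: [89, 22, 56, 11, 73, 28, 28, 46]
Pass 1: [22, 56, 11, 73, 28, 28, 46, 89] (7 swaps)

After 1 pass: [22, 56, 11, 73, 28, 28, 46, 89]


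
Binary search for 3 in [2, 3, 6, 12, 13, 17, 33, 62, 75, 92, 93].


Step 1: lo=0, hi=10, mid=5, val=17
Step 2: lo=0, hi=4, mid=2, val=6
Step 3: lo=0, hi=1, mid=0, val=2
Step 4: lo=1, hi=1, mid=1, val=3

Found at index 1


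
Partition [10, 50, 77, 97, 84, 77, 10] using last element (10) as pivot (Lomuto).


Pivot: 10
  10 <= 10: advance i (no swap)
Place pivot at 1: [10, 10, 77, 97, 84, 77, 50]

Partitioned: [10, 10, 77, 97, 84, 77, 50]


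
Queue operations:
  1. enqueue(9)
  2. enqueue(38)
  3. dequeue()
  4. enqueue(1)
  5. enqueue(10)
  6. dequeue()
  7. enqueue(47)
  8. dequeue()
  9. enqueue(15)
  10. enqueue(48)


enqueue(9) -> [9]
enqueue(38) -> [9, 38]
dequeue()->9, [38]
enqueue(1) -> [38, 1]
enqueue(10) -> [38, 1, 10]
dequeue()->38, [1, 10]
enqueue(47) -> [1, 10, 47]
dequeue()->1, [10, 47]
enqueue(15) -> [10, 47, 15]
enqueue(48) -> [10, 47, 15, 48]

Final queue: [10, 47, 15, 48]


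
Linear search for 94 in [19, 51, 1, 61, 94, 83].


i=0: 19!=94
i=1: 51!=94
i=2: 1!=94
i=3: 61!=94
i=4: 94==94 found!

Found at 4, 5 comps


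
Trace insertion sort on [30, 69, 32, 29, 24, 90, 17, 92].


Initial: [30, 69, 32, 29, 24, 90, 17, 92]
Insert 69: [30, 69, 32, 29, 24, 90, 17, 92]
Insert 32: [30, 32, 69, 29, 24, 90, 17, 92]
Insert 29: [29, 30, 32, 69, 24, 90, 17, 92]
Insert 24: [24, 29, 30, 32, 69, 90, 17, 92]
Insert 90: [24, 29, 30, 32, 69, 90, 17, 92]
Insert 17: [17, 24, 29, 30, 32, 69, 90, 92]
Insert 92: [17, 24, 29, 30, 32, 69, 90, 92]

Sorted: [17, 24, 29, 30, 32, 69, 90, 92]


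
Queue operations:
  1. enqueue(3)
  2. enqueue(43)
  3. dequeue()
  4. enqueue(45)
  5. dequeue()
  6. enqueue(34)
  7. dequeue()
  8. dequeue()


enqueue(3) -> [3]
enqueue(43) -> [3, 43]
dequeue()->3, [43]
enqueue(45) -> [43, 45]
dequeue()->43, [45]
enqueue(34) -> [45, 34]
dequeue()->45, [34]
dequeue()->34, []

Final queue: []


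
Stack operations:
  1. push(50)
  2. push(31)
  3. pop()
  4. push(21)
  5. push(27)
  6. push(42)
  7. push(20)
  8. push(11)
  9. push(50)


push(50) -> [50]
push(31) -> [50, 31]
pop()->31, [50]
push(21) -> [50, 21]
push(27) -> [50, 21, 27]
push(42) -> [50, 21, 27, 42]
push(20) -> [50, 21, 27, 42, 20]
push(11) -> [50, 21, 27, 42, 20, 11]
push(50) -> [50, 21, 27, 42, 20, 11, 50]

Final stack: [50, 21, 27, 42, 20, 11, 50]


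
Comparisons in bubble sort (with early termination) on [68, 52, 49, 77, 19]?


Algorithm: bubble sort (with early termination)
Input: [68, 52, 49, 77, 19]
Sorted: [19, 49, 52, 68, 77]

10


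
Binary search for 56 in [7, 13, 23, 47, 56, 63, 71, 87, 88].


Step 1: lo=0, hi=8, mid=4, val=56

Found at index 4


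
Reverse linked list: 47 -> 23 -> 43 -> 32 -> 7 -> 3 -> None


Step 1: curr=47, set curr.next=prev(None) | reversed so far: 47
Step 2: curr=23, set curr.next=prev(47) | reversed so far: 23 -> 47
Step 3: curr=43, set curr.next=prev(23) | reversed so far: 43 -> 23 -> 47
Step 4: curr=32, set curr.next=prev(43) | reversed so far: 32 -> 43 -> 23 -> 47
Step 5: curr=7, set curr.next=prev(32) | reversed so far: 7 -> 32 -> 43 -> 23 -> 47
Step 6: curr=3, set curr.next=prev(7) | reversed so far: 3 -> 7 -> 32 -> 43 -> 23 -> 47

3 -> 7 -> 32 -> 43 -> 23 -> 47 -> None


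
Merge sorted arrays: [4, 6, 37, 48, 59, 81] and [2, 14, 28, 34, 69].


Take 2 from B
Take 4 from A
Take 6 from A
Take 14 from B
Take 28 from B
Take 34 from B
Take 37 from A
Take 48 from A
Take 59 from A
Take 69 from B

Merged: [2, 4, 6, 14, 28, 34, 37, 48, 59, 69, 81]


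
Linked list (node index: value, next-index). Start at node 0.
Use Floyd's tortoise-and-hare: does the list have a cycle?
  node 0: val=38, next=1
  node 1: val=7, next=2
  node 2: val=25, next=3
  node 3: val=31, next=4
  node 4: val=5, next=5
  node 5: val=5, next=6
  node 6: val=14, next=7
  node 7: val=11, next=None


Floyd's tortoise (slow, +1) and hare (fast, +2):
  init: slow=0, fast=0
  step 1: slow=1, fast=2
  step 2: slow=2, fast=4
  step 3: slow=3, fast=6
  step 4: fast 6->7->None, no cycle

Cycle: no


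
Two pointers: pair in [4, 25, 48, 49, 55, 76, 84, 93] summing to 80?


lo=0(4)+hi=7(93)=97
lo=0(4)+hi=6(84)=88
lo=0(4)+hi=5(76)=80

Yes: 4+76=80


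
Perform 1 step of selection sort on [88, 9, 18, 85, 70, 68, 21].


Initial: [88, 9, 18, 85, 70, 68, 21]
Step 1: min=9 at 1
  Swap: [9, 88, 18, 85, 70, 68, 21]

After 1 step: [9, 88, 18, 85, 70, 68, 21]


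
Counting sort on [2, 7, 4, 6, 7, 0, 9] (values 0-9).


Input: [2, 7, 4, 6, 7, 0, 9]
Counts: [1, 0, 1, 0, 1, 0, 1, 2, 0, 1]

Sorted: [0, 2, 4, 6, 7, 7, 9]


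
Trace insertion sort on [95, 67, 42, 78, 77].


Initial: [95, 67, 42, 78, 77]
Insert 67: [67, 95, 42, 78, 77]
Insert 42: [42, 67, 95, 78, 77]
Insert 78: [42, 67, 78, 95, 77]
Insert 77: [42, 67, 77, 78, 95]

Sorted: [42, 67, 77, 78, 95]


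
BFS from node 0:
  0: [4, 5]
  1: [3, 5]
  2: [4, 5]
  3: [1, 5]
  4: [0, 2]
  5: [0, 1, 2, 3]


Visit 0, enqueue [4, 5]
Visit 4, enqueue [2]
Visit 5, enqueue [1, 3]
Visit 2, enqueue []
Visit 1, enqueue []
Visit 3, enqueue []

BFS order: [0, 4, 5, 2, 1, 3]


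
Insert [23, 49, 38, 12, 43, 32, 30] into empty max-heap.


Insert 23: [23]
Insert 49: [49, 23]
Insert 38: [49, 23, 38]
Insert 12: [49, 23, 38, 12]
Insert 43: [49, 43, 38, 12, 23]
Insert 32: [49, 43, 38, 12, 23, 32]
Insert 30: [49, 43, 38, 12, 23, 32, 30]

Final heap: [49, 43, 38, 12, 23, 32, 30]


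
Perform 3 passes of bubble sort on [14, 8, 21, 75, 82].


Initial: [14, 8, 21, 75, 82]
Pass 1: [8, 14, 21, 75, 82] (1 swaps)
Pass 2: [8, 14, 21, 75, 82] (0 swaps)
Pass 3: [8, 14, 21, 75, 82] (0 swaps)

After 3 passes: [8, 14, 21, 75, 82]


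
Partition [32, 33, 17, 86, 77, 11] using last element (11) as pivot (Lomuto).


Pivot: 11
Place pivot at 0: [11, 33, 17, 86, 77, 32]

Partitioned: [11, 33, 17, 86, 77, 32]


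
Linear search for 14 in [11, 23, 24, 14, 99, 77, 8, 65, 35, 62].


i=0: 11!=14
i=1: 23!=14
i=2: 24!=14
i=3: 14==14 found!

Found at 3, 4 comps


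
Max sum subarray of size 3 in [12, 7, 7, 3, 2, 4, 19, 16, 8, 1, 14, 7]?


[0:3]: 26
[1:4]: 17
[2:5]: 12
[3:6]: 9
[4:7]: 25
[5:8]: 39
[6:9]: 43
[7:10]: 25
[8:11]: 23
[9:12]: 22

Max: 43 at [6:9]


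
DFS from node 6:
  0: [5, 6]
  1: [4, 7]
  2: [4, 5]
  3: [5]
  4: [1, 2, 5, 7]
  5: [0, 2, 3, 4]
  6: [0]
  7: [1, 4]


Visit 6, push [0]
Visit 0, push [5]
Visit 5, push [4, 3, 2]
Visit 2, push [4]
Visit 4, push [7, 1]
Visit 1, push [7]
Visit 7, push []
Visit 3, push []

DFS order: [6, 0, 5, 2, 4, 1, 7, 3]


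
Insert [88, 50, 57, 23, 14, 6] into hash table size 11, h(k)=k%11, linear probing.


Insert 88: h=0 -> slot 0
Insert 50: h=6 -> slot 6
Insert 57: h=2 -> slot 2
Insert 23: h=1 -> slot 1
Insert 14: h=3 -> slot 3
Insert 6: h=6, 1 probes -> slot 7

Table: [88, 23, 57, 14, None, None, 50, 6, None, None, None]


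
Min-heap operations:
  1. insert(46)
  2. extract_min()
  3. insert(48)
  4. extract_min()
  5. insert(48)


insert(46) -> [46]
extract_min()->46, []
insert(48) -> [48]
extract_min()->48, []
insert(48) -> [48]

Final heap: [48]


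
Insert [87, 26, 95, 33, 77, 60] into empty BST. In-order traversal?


Insert 87: root
Insert 26: L from 87
Insert 95: R from 87
Insert 33: L from 87 -> R from 26
Insert 77: L from 87 -> R from 26 -> R from 33
Insert 60: L from 87 -> R from 26 -> R from 33 -> L from 77

In-order: [26, 33, 60, 77, 87, 95]


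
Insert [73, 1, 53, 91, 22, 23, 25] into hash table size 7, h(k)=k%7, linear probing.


Insert 73: h=3 -> slot 3
Insert 1: h=1 -> slot 1
Insert 53: h=4 -> slot 4
Insert 91: h=0 -> slot 0
Insert 22: h=1, 1 probes -> slot 2
Insert 23: h=2, 3 probes -> slot 5
Insert 25: h=4, 2 probes -> slot 6

Table: [91, 1, 22, 73, 53, 23, 25]


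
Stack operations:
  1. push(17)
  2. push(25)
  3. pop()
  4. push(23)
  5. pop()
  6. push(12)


push(17) -> [17]
push(25) -> [17, 25]
pop()->25, [17]
push(23) -> [17, 23]
pop()->23, [17]
push(12) -> [17, 12]

Final stack: [17, 12]


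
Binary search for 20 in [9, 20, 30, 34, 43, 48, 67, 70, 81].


Step 1: lo=0, hi=8, mid=4, val=43
Step 2: lo=0, hi=3, mid=1, val=20

Found at index 1


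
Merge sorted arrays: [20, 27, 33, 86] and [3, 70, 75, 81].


Take 3 from B
Take 20 from A
Take 27 from A
Take 33 from A
Take 70 from B
Take 75 from B
Take 81 from B

Merged: [3, 20, 27, 33, 70, 75, 81, 86]


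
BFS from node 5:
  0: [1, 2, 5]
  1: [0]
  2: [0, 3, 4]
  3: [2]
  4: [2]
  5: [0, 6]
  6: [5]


Visit 5, enqueue [0, 6]
Visit 0, enqueue [1, 2]
Visit 6, enqueue []
Visit 1, enqueue []
Visit 2, enqueue [3, 4]
Visit 3, enqueue []
Visit 4, enqueue []

BFS order: [5, 0, 6, 1, 2, 3, 4]


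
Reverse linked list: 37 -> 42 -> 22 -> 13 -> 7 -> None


Step 1: curr=37, set curr.next=prev(None) | reversed so far: 37
Step 2: curr=42, set curr.next=prev(37) | reversed so far: 42 -> 37
Step 3: curr=22, set curr.next=prev(42) | reversed so far: 22 -> 42 -> 37
Step 4: curr=13, set curr.next=prev(22) | reversed so far: 13 -> 22 -> 42 -> 37
Step 5: curr=7, set curr.next=prev(13) | reversed so far: 7 -> 13 -> 22 -> 42 -> 37

7 -> 13 -> 22 -> 42 -> 37 -> None


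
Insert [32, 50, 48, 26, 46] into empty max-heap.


Insert 32: [32]
Insert 50: [50, 32]
Insert 48: [50, 32, 48]
Insert 26: [50, 32, 48, 26]
Insert 46: [50, 46, 48, 26, 32]

Final heap: [50, 46, 48, 26, 32]


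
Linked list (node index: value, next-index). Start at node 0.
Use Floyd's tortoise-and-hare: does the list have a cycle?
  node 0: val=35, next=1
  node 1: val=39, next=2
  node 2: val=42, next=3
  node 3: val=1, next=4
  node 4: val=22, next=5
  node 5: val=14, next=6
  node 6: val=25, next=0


Floyd's tortoise (slow, +1) and hare (fast, +2):
  init: slow=0, fast=0
  step 1: slow=1, fast=2
  step 2: slow=2, fast=4
  step 3: slow=3, fast=6
  step 4: slow=4, fast=1
  step 5: slow=5, fast=3
  step 6: slow=6, fast=5
  step 7: slow=0, fast=0
  slow == fast at node 0: cycle detected

Cycle: yes


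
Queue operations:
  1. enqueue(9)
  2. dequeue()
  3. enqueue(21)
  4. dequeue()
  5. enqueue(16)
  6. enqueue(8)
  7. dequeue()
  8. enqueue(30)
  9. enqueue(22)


enqueue(9) -> [9]
dequeue()->9, []
enqueue(21) -> [21]
dequeue()->21, []
enqueue(16) -> [16]
enqueue(8) -> [16, 8]
dequeue()->16, [8]
enqueue(30) -> [8, 30]
enqueue(22) -> [8, 30, 22]

Final queue: [8, 30, 22]


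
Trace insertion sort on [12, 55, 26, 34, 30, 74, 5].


Initial: [12, 55, 26, 34, 30, 74, 5]
Insert 55: [12, 55, 26, 34, 30, 74, 5]
Insert 26: [12, 26, 55, 34, 30, 74, 5]
Insert 34: [12, 26, 34, 55, 30, 74, 5]
Insert 30: [12, 26, 30, 34, 55, 74, 5]
Insert 74: [12, 26, 30, 34, 55, 74, 5]
Insert 5: [5, 12, 26, 30, 34, 55, 74]

Sorted: [5, 12, 26, 30, 34, 55, 74]


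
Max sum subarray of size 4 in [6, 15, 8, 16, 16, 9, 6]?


[0:4]: 45
[1:5]: 55
[2:6]: 49
[3:7]: 47

Max: 55 at [1:5]


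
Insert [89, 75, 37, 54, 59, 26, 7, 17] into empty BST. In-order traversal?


Insert 89: root
Insert 75: L from 89
Insert 37: L from 89 -> L from 75
Insert 54: L from 89 -> L from 75 -> R from 37
Insert 59: L from 89 -> L from 75 -> R from 37 -> R from 54
Insert 26: L from 89 -> L from 75 -> L from 37
Insert 7: L from 89 -> L from 75 -> L from 37 -> L from 26
Insert 17: L from 89 -> L from 75 -> L from 37 -> L from 26 -> R from 7

In-order: [7, 17, 26, 37, 54, 59, 75, 89]


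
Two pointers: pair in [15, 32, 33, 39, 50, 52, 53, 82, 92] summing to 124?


lo=0(15)+hi=8(92)=107
lo=1(32)+hi=8(92)=124

Yes: 32+92=124


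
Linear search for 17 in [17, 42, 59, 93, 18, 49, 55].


i=0: 17==17 found!

Found at 0, 1 comps


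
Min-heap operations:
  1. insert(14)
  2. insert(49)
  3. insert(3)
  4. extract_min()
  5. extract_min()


insert(14) -> [14]
insert(49) -> [14, 49]
insert(3) -> [3, 49, 14]
extract_min()->3, [14, 49]
extract_min()->14, [49]

Final heap: [49]


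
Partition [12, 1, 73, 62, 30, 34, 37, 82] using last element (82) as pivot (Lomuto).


Pivot: 82
  12 <= 82: advance i (no swap)
  1 <= 82: advance i (no swap)
  73 <= 82: advance i (no swap)
  62 <= 82: advance i (no swap)
  30 <= 82: advance i (no swap)
  34 <= 82: advance i (no swap)
  37 <= 82: advance i (no swap)
Place pivot at 7: [12, 1, 73, 62, 30, 34, 37, 82]

Partitioned: [12, 1, 73, 62, 30, 34, 37, 82]


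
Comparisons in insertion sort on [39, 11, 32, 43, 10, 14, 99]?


Algorithm: insertion sort
Input: [39, 11, 32, 43, 10, 14, 99]
Sorted: [10, 11, 14, 32, 39, 43, 99]

13


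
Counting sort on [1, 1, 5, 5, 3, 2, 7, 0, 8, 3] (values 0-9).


Input: [1, 1, 5, 5, 3, 2, 7, 0, 8, 3]
Counts: [1, 2, 1, 2, 0, 2, 0, 1, 1, 0]

Sorted: [0, 1, 1, 2, 3, 3, 5, 5, 7, 8]


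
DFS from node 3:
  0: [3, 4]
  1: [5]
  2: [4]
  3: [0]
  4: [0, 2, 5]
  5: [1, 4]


Visit 3, push [0]
Visit 0, push [4]
Visit 4, push [5, 2]
Visit 2, push []
Visit 5, push [1]
Visit 1, push []

DFS order: [3, 0, 4, 2, 5, 1]


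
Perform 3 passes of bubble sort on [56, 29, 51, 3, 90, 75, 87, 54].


Initial: [56, 29, 51, 3, 90, 75, 87, 54]
Pass 1: [29, 51, 3, 56, 75, 87, 54, 90] (6 swaps)
Pass 2: [29, 3, 51, 56, 75, 54, 87, 90] (2 swaps)
Pass 3: [3, 29, 51, 56, 54, 75, 87, 90] (2 swaps)

After 3 passes: [3, 29, 51, 56, 54, 75, 87, 90]
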